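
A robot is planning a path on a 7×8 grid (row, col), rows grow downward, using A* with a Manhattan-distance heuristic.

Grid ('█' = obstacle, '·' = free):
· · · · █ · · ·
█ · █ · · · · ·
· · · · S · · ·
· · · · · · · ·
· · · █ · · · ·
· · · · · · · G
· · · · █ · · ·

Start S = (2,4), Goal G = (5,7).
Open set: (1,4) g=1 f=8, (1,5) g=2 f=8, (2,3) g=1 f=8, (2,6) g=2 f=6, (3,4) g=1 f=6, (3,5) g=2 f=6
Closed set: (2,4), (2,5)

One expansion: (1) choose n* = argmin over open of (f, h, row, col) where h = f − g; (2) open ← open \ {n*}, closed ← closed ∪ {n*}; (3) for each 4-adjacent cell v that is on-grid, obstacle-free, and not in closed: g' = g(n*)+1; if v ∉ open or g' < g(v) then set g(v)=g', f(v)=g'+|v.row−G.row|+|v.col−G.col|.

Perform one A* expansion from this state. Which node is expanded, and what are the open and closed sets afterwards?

expanded=(2,6); open=[(1,4) g=1 f=8, (1,5) g=2 f=8, (1,6) g=3 f=8, (2,3) g=1 f=8, (2,7) g=3 f=6, (3,4) g=1 f=6, (3,5) g=2 f=6, (3,6) g=3 f=6]; closed=[(2,4), (2,5), (2,6)]

step 1: expand (2,6) (f=6, h=4) → closed; open now [(1,4) g=1 f=8, (1,5) g=2 f=8, (1,6) g=3 f=8, (2,3) g=1 f=8, (2,7) g=3 f=6, (3,4) g=1 f=6, (3,5) g=2 f=6, (3,6) g=3 f=6]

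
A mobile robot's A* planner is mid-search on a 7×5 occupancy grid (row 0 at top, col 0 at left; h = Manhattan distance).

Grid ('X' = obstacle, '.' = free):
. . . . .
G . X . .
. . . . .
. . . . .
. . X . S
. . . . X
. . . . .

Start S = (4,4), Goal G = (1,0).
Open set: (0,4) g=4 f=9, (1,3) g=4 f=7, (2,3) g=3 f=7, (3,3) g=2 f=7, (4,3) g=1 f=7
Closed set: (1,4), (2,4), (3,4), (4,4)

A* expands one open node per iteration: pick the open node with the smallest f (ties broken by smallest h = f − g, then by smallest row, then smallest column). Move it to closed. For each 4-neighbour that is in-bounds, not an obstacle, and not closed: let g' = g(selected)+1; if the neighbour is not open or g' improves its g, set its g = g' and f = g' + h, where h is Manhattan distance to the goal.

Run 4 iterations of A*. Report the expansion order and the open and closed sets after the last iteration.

step 1: expand (1,3) (f=7, h=3) → closed; open now [(0,3) g=5 f=9, (0,4) g=4 f=9, (2,3) g=3 f=7, (3,3) g=2 f=7, (4,3) g=1 f=7]
step 2: expand (2,3) (f=7, h=4) → closed; open now [(0,3) g=5 f=9, (0,4) g=4 f=9, (2,2) g=4 f=7, (3,3) g=2 f=7, (4,3) g=1 f=7]
step 3: expand (2,2) (f=7, h=3) → closed; open now [(0,3) g=5 f=9, (0,4) g=4 f=9, (2,1) g=5 f=7, (3,2) g=5 f=9, (3,3) g=2 f=7, (4,3) g=1 f=7]
step 4: expand (2,1) (f=7, h=2) → closed; open now [(0,3) g=5 f=9, (0,4) g=4 f=9, (1,1) g=6 f=7, (2,0) g=6 f=7, (3,1) g=6 f=9, (3,2) g=5 f=9, (3,3) g=2 f=7, (4,3) g=1 f=7]

order=[(1,3) → (2,3) → (2,2) → (2,1)]; open=[(0,3) g=5 f=9, (0,4) g=4 f=9, (1,1) g=6 f=7, (2,0) g=6 f=7, (3,1) g=6 f=9, (3,2) g=5 f=9, (3,3) g=2 f=7, (4,3) g=1 f=7]; closed=[(1,3), (1,4), (2,1), (2,2), (2,3), (2,4), (3,4), (4,4)]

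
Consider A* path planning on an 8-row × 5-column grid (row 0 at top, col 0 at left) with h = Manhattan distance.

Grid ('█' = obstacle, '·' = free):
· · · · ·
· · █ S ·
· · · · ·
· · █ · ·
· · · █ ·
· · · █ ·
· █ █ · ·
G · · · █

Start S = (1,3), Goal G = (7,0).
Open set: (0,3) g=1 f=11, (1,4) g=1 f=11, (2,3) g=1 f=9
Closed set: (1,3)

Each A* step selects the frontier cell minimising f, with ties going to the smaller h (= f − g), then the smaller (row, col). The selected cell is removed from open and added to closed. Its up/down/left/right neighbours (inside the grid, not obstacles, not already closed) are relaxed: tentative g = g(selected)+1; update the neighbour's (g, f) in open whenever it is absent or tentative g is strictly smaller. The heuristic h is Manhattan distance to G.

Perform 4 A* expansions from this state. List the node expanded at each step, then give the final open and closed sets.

step 1: expand (2,3) (f=9, h=8) → closed; open now [(0,3) g=1 f=11, (1,4) g=1 f=11, (2,2) g=2 f=9, (2,4) g=2 f=11, (3,3) g=2 f=9]
step 2: expand (2,2) (f=9, h=7) → closed; open now [(0,3) g=1 f=11, (1,4) g=1 f=11, (2,1) g=3 f=9, (2,4) g=2 f=11, (3,3) g=2 f=9]
step 3: expand (2,1) (f=9, h=6) → closed; open now [(0,3) g=1 f=11, (1,1) g=4 f=11, (1,4) g=1 f=11, (2,0) g=4 f=9, (2,4) g=2 f=11, (3,1) g=4 f=9, (3,3) g=2 f=9]
step 4: expand (2,0) (f=9, h=5) → closed; open now [(0,3) g=1 f=11, (1,0) g=5 f=11, (1,1) g=4 f=11, (1,4) g=1 f=11, (2,4) g=2 f=11, (3,0) g=5 f=9, (3,1) g=4 f=9, (3,3) g=2 f=9]

order=[(2,3) → (2,2) → (2,1) → (2,0)]; open=[(0,3) g=1 f=11, (1,0) g=5 f=11, (1,1) g=4 f=11, (1,4) g=1 f=11, (2,4) g=2 f=11, (3,0) g=5 f=9, (3,1) g=4 f=9, (3,3) g=2 f=9]; closed=[(1,3), (2,0), (2,1), (2,2), (2,3)]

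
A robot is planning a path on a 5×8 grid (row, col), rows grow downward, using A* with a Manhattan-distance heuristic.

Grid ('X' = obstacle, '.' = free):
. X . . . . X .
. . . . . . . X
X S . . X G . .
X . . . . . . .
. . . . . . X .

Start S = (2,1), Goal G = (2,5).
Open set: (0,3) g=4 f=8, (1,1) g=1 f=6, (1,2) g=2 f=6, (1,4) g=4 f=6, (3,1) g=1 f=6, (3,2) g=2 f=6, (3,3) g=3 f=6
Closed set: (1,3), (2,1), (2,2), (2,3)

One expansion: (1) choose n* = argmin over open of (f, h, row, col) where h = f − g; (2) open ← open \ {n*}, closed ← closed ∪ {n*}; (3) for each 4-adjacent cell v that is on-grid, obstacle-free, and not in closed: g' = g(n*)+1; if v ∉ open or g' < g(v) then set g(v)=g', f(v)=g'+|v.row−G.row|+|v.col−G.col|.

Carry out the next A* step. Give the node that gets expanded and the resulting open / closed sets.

expanded=(1,4); open=[(0,3) g=4 f=8, (0,4) g=5 f=8, (1,1) g=1 f=6, (1,2) g=2 f=6, (1,5) g=5 f=6, (3,1) g=1 f=6, (3,2) g=2 f=6, (3,3) g=3 f=6]; closed=[(1,3), (1,4), (2,1), (2,2), (2,3)]

step 1: expand (1,4) (f=6, h=2) → closed; open now [(0,3) g=4 f=8, (0,4) g=5 f=8, (1,1) g=1 f=6, (1,2) g=2 f=6, (1,5) g=5 f=6, (3,1) g=1 f=6, (3,2) g=2 f=6, (3,3) g=3 f=6]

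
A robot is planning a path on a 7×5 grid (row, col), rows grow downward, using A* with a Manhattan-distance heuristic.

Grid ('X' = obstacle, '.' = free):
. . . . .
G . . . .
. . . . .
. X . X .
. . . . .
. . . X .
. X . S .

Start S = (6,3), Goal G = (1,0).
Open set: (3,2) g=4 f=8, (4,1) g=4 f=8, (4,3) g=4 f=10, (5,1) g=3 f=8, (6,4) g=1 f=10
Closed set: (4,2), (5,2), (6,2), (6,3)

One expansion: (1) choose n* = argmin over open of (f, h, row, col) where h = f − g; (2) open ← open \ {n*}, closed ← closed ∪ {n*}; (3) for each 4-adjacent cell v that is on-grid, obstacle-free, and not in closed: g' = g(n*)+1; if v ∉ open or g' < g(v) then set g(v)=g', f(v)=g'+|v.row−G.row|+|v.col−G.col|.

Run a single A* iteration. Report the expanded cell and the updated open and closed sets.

step 1: expand (3,2) (f=8, h=4) → closed; open now [(2,2) g=5 f=8, (4,1) g=4 f=8, (4,3) g=4 f=10, (5,1) g=3 f=8, (6,4) g=1 f=10]

expanded=(3,2); open=[(2,2) g=5 f=8, (4,1) g=4 f=8, (4,3) g=4 f=10, (5,1) g=3 f=8, (6,4) g=1 f=10]; closed=[(3,2), (4,2), (5,2), (6,2), (6,3)]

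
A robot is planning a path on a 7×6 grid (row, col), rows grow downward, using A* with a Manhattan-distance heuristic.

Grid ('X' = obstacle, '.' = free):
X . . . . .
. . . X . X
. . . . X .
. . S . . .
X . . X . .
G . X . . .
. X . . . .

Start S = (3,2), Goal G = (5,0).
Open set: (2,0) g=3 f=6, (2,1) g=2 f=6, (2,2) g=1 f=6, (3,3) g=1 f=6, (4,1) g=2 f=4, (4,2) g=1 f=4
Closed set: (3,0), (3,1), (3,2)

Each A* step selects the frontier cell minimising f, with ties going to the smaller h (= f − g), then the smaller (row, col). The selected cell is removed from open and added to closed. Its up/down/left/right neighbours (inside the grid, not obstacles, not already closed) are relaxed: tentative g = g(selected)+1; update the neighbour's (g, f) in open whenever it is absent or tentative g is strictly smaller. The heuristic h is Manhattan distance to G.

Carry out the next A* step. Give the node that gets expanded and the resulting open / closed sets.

step 1: expand (4,1) (f=4, h=2) → closed; open now [(2,0) g=3 f=6, (2,1) g=2 f=6, (2,2) g=1 f=6, (3,3) g=1 f=6, (4,2) g=1 f=4, (5,1) g=3 f=4]

expanded=(4,1); open=[(2,0) g=3 f=6, (2,1) g=2 f=6, (2,2) g=1 f=6, (3,3) g=1 f=6, (4,2) g=1 f=4, (5,1) g=3 f=4]; closed=[(3,0), (3,1), (3,2), (4,1)]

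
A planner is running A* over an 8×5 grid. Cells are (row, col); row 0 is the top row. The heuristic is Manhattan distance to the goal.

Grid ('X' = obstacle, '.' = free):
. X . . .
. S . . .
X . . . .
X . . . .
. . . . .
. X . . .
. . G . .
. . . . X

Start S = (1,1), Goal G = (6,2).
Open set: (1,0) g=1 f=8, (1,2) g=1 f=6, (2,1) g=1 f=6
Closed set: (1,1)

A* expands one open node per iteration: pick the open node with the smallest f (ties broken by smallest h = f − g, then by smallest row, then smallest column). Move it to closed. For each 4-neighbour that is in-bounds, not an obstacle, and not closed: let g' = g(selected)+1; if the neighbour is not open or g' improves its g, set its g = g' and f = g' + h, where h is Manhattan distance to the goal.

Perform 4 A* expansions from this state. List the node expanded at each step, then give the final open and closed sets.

step 1: expand (1,2) (f=6, h=5) → closed; open now [(0,2) g=2 f=8, (1,0) g=1 f=8, (1,3) g=2 f=8, (2,1) g=1 f=6, (2,2) g=2 f=6]
step 2: expand (2,2) (f=6, h=4) → closed; open now [(0,2) g=2 f=8, (1,0) g=1 f=8, (1,3) g=2 f=8, (2,1) g=1 f=6, (2,3) g=3 f=8, (3,2) g=3 f=6]
step 3: expand (3,2) (f=6, h=3) → closed; open now [(0,2) g=2 f=8, (1,0) g=1 f=8, (1,3) g=2 f=8, (2,1) g=1 f=6, (2,3) g=3 f=8, (3,1) g=4 f=8, (3,3) g=4 f=8, (4,2) g=4 f=6]
step 4: expand (4,2) (f=6, h=2) → closed; open now [(0,2) g=2 f=8, (1,0) g=1 f=8, (1,3) g=2 f=8, (2,1) g=1 f=6, (2,3) g=3 f=8, (3,1) g=4 f=8, (3,3) g=4 f=8, (4,1) g=5 f=8, (4,3) g=5 f=8, (5,2) g=5 f=6]

order=[(1,2) → (2,2) → (3,2) → (4,2)]; open=[(0,2) g=2 f=8, (1,0) g=1 f=8, (1,3) g=2 f=8, (2,1) g=1 f=6, (2,3) g=3 f=8, (3,1) g=4 f=8, (3,3) g=4 f=8, (4,1) g=5 f=8, (4,3) g=5 f=8, (5,2) g=5 f=6]; closed=[(1,1), (1,2), (2,2), (3,2), (4,2)]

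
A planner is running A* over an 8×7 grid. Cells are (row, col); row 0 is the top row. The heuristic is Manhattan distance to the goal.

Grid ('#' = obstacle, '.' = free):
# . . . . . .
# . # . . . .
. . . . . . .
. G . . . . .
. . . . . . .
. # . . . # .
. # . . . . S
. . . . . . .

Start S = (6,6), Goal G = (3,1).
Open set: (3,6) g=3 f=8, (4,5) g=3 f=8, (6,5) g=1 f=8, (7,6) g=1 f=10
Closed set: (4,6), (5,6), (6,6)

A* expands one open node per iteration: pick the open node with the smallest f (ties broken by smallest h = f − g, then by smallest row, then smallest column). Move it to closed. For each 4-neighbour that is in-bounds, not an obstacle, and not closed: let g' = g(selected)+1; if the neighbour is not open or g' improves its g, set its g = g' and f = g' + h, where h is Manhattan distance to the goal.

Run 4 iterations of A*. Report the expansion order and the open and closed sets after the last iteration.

order=[(3,6) → (3,5) → (3,4) → (3,3)]; open=[(2,3) g=7 f=10, (2,4) g=6 f=10, (2,5) g=5 f=10, (2,6) g=4 f=10, (3,2) g=7 f=8, (4,3) g=7 f=10, (4,4) g=6 f=10, (4,5) g=3 f=8, (6,5) g=1 f=8, (7,6) g=1 f=10]; closed=[(3,3), (3,4), (3,5), (3,6), (4,6), (5,6), (6,6)]

step 1: expand (3,6) (f=8, h=5) → closed; open now [(2,6) g=4 f=10, (3,5) g=4 f=8, (4,5) g=3 f=8, (6,5) g=1 f=8, (7,6) g=1 f=10]
step 2: expand (3,5) (f=8, h=4) → closed; open now [(2,5) g=5 f=10, (2,6) g=4 f=10, (3,4) g=5 f=8, (4,5) g=3 f=8, (6,5) g=1 f=8, (7,6) g=1 f=10]
step 3: expand (3,4) (f=8, h=3) → closed; open now [(2,4) g=6 f=10, (2,5) g=5 f=10, (2,6) g=4 f=10, (3,3) g=6 f=8, (4,4) g=6 f=10, (4,5) g=3 f=8, (6,5) g=1 f=8, (7,6) g=1 f=10]
step 4: expand (3,3) (f=8, h=2) → closed; open now [(2,3) g=7 f=10, (2,4) g=6 f=10, (2,5) g=5 f=10, (2,6) g=4 f=10, (3,2) g=7 f=8, (4,3) g=7 f=10, (4,4) g=6 f=10, (4,5) g=3 f=8, (6,5) g=1 f=8, (7,6) g=1 f=10]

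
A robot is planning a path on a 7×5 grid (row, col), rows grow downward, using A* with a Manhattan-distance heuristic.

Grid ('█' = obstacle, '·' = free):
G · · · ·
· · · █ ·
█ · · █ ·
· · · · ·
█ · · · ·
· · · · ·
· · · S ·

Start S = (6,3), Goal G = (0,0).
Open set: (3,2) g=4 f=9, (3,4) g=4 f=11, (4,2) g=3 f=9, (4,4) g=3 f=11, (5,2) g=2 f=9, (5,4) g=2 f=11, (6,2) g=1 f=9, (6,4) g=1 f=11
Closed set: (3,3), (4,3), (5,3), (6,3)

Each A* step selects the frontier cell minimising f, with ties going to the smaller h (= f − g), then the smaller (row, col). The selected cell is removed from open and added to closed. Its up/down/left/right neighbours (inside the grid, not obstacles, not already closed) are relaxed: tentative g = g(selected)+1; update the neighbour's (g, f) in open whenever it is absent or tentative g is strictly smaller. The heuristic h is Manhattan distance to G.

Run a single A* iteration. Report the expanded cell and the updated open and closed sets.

expanded=(3,2); open=[(2,2) g=5 f=9, (3,1) g=5 f=9, (3,4) g=4 f=11, (4,2) g=3 f=9, (4,4) g=3 f=11, (5,2) g=2 f=9, (5,4) g=2 f=11, (6,2) g=1 f=9, (6,4) g=1 f=11]; closed=[(3,2), (3,3), (4,3), (5,3), (6,3)]

step 1: expand (3,2) (f=9, h=5) → closed; open now [(2,2) g=5 f=9, (3,1) g=5 f=9, (3,4) g=4 f=11, (4,2) g=3 f=9, (4,4) g=3 f=11, (5,2) g=2 f=9, (5,4) g=2 f=11, (6,2) g=1 f=9, (6,4) g=1 f=11]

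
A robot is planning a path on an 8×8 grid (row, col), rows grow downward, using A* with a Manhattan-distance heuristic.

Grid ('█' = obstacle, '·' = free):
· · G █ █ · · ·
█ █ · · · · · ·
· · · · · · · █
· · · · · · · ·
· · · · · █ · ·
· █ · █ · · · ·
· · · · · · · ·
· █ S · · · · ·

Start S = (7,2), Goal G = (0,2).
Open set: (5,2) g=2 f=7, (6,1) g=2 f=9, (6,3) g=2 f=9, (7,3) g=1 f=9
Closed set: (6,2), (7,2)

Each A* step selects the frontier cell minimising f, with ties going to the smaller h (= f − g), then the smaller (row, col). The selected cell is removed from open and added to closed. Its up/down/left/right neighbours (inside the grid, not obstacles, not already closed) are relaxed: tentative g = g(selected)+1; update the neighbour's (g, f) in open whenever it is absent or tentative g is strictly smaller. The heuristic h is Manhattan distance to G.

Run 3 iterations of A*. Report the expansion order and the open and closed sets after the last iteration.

step 1: expand (5,2) (f=7, h=5) → closed; open now [(4,2) g=3 f=7, (6,1) g=2 f=9, (6,3) g=2 f=9, (7,3) g=1 f=9]
step 2: expand (4,2) (f=7, h=4) → closed; open now [(3,2) g=4 f=7, (4,1) g=4 f=9, (4,3) g=4 f=9, (6,1) g=2 f=9, (6,3) g=2 f=9, (7,3) g=1 f=9]
step 3: expand (3,2) (f=7, h=3) → closed; open now [(2,2) g=5 f=7, (3,1) g=5 f=9, (3,3) g=5 f=9, (4,1) g=4 f=9, (4,3) g=4 f=9, (6,1) g=2 f=9, (6,3) g=2 f=9, (7,3) g=1 f=9]

order=[(5,2) → (4,2) → (3,2)]; open=[(2,2) g=5 f=7, (3,1) g=5 f=9, (3,3) g=5 f=9, (4,1) g=4 f=9, (4,3) g=4 f=9, (6,1) g=2 f=9, (6,3) g=2 f=9, (7,3) g=1 f=9]; closed=[(3,2), (4,2), (5,2), (6,2), (7,2)]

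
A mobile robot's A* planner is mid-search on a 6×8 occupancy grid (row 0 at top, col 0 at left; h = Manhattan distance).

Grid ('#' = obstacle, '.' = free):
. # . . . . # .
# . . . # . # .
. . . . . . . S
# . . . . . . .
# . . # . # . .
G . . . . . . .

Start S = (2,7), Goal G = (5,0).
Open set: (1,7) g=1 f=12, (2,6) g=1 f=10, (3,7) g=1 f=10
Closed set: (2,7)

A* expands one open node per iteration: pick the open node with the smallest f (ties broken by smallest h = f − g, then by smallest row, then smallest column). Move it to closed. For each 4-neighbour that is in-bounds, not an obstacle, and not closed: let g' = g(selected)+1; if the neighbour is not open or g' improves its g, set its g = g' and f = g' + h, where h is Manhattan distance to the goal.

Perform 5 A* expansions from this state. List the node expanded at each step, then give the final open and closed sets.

step 1: expand (2,6) (f=10, h=9) → closed; open now [(1,7) g=1 f=12, (2,5) g=2 f=10, (3,6) g=2 f=10, (3,7) g=1 f=10]
step 2: expand (2,5) (f=10, h=8) → closed; open now [(1,5) g=3 f=12, (1,7) g=1 f=12, (2,4) g=3 f=10, (3,5) g=3 f=10, (3,6) g=2 f=10, (3,7) g=1 f=10]
step 3: expand (2,4) (f=10, h=7) → closed; open now [(1,5) g=3 f=12, (1,7) g=1 f=12, (2,3) g=4 f=10, (3,4) g=4 f=10, (3,5) g=3 f=10, (3,6) g=2 f=10, (3,7) g=1 f=10]
step 4: expand (2,3) (f=10, h=6) → closed; open now [(1,3) g=5 f=12, (1,5) g=3 f=12, (1,7) g=1 f=12, (2,2) g=5 f=10, (3,3) g=5 f=10, (3,4) g=4 f=10, (3,5) g=3 f=10, (3,6) g=2 f=10, (3,7) g=1 f=10]
step 5: expand (2,2) (f=10, h=5) → closed; open now [(1,2) g=6 f=12, (1,3) g=5 f=12, (1,5) g=3 f=12, (1,7) g=1 f=12, (2,1) g=6 f=10, (3,2) g=6 f=10, (3,3) g=5 f=10, (3,4) g=4 f=10, (3,5) g=3 f=10, (3,6) g=2 f=10, (3,7) g=1 f=10]

order=[(2,6) → (2,5) → (2,4) → (2,3) → (2,2)]; open=[(1,2) g=6 f=12, (1,3) g=5 f=12, (1,5) g=3 f=12, (1,7) g=1 f=12, (2,1) g=6 f=10, (3,2) g=6 f=10, (3,3) g=5 f=10, (3,4) g=4 f=10, (3,5) g=3 f=10, (3,6) g=2 f=10, (3,7) g=1 f=10]; closed=[(2,2), (2,3), (2,4), (2,5), (2,6), (2,7)]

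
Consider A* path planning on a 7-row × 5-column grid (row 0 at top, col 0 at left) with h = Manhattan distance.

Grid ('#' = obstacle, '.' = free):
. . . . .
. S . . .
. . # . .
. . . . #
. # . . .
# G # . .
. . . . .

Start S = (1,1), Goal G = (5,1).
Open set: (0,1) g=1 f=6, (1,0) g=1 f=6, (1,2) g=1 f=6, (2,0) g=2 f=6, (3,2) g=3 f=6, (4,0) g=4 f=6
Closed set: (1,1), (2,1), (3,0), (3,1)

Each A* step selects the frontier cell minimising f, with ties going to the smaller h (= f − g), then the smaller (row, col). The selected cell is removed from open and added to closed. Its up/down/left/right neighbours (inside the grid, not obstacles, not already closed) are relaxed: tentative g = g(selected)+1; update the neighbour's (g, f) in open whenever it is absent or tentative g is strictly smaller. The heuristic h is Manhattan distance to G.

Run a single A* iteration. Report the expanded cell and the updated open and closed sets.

step 1: expand (4,0) (f=6, h=2) → closed; open now [(0,1) g=1 f=6, (1,0) g=1 f=6, (1,2) g=1 f=6, (2,0) g=2 f=6, (3,2) g=3 f=6]

expanded=(4,0); open=[(0,1) g=1 f=6, (1,0) g=1 f=6, (1,2) g=1 f=6, (2,0) g=2 f=6, (3,2) g=3 f=6]; closed=[(1,1), (2,1), (3,0), (3,1), (4,0)]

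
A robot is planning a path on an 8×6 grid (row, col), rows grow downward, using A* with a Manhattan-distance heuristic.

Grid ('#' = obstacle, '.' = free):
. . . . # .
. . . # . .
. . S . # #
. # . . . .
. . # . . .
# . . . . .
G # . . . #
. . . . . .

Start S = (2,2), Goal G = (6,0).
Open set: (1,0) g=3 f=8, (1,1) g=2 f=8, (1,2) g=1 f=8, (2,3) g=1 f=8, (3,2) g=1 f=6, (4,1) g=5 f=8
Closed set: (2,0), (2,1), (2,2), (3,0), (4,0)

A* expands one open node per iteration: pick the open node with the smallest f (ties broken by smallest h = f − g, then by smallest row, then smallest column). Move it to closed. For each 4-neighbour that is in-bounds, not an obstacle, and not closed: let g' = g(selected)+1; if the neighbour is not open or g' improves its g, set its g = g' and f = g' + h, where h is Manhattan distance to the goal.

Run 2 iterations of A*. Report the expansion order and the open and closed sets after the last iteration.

step 1: expand (3,2) (f=6, h=5) → closed; open now [(1,0) g=3 f=8, (1,1) g=2 f=8, (1,2) g=1 f=8, (2,3) g=1 f=8, (3,3) g=2 f=8, (4,1) g=5 f=8]
step 2: expand (4,1) (f=8, h=3) → closed; open now [(1,0) g=3 f=8, (1,1) g=2 f=8, (1,2) g=1 f=8, (2,3) g=1 f=8, (3,3) g=2 f=8, (5,1) g=6 f=8]

order=[(3,2) → (4,1)]; open=[(1,0) g=3 f=8, (1,1) g=2 f=8, (1,2) g=1 f=8, (2,3) g=1 f=8, (3,3) g=2 f=8, (5,1) g=6 f=8]; closed=[(2,0), (2,1), (2,2), (3,0), (3,2), (4,0), (4,1)]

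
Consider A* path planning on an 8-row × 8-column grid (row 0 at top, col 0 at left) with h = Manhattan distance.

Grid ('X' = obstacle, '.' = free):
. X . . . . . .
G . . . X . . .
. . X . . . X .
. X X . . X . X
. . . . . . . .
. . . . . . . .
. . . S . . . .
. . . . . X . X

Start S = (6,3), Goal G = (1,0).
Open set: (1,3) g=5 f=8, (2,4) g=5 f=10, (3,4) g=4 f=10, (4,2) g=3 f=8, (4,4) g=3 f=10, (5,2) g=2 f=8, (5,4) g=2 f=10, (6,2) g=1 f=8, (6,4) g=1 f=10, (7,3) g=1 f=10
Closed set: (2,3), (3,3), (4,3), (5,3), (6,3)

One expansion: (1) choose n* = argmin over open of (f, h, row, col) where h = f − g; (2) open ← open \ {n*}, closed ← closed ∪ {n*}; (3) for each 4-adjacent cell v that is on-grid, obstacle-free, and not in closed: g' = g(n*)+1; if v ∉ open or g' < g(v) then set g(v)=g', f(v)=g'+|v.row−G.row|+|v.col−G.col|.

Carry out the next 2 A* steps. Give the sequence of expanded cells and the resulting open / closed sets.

step 1: expand (1,3) (f=8, h=3) → closed; open now [(0,3) g=6 f=10, (1,2) g=6 f=8, (2,4) g=5 f=10, (3,4) g=4 f=10, (4,2) g=3 f=8, (4,4) g=3 f=10, (5,2) g=2 f=8, (5,4) g=2 f=10, (6,2) g=1 f=8, (6,4) g=1 f=10, (7,3) g=1 f=10]
step 2: expand (1,2) (f=8, h=2) → closed; open now [(0,2) g=7 f=10, (0,3) g=6 f=10, (1,1) g=7 f=8, (2,4) g=5 f=10, (3,4) g=4 f=10, (4,2) g=3 f=8, (4,4) g=3 f=10, (5,2) g=2 f=8, (5,4) g=2 f=10, (6,2) g=1 f=8, (6,4) g=1 f=10, (7,3) g=1 f=10]

order=[(1,3) → (1,2)]; open=[(0,2) g=7 f=10, (0,3) g=6 f=10, (1,1) g=7 f=8, (2,4) g=5 f=10, (3,4) g=4 f=10, (4,2) g=3 f=8, (4,4) g=3 f=10, (5,2) g=2 f=8, (5,4) g=2 f=10, (6,2) g=1 f=8, (6,4) g=1 f=10, (7,3) g=1 f=10]; closed=[(1,2), (1,3), (2,3), (3,3), (4,3), (5,3), (6,3)]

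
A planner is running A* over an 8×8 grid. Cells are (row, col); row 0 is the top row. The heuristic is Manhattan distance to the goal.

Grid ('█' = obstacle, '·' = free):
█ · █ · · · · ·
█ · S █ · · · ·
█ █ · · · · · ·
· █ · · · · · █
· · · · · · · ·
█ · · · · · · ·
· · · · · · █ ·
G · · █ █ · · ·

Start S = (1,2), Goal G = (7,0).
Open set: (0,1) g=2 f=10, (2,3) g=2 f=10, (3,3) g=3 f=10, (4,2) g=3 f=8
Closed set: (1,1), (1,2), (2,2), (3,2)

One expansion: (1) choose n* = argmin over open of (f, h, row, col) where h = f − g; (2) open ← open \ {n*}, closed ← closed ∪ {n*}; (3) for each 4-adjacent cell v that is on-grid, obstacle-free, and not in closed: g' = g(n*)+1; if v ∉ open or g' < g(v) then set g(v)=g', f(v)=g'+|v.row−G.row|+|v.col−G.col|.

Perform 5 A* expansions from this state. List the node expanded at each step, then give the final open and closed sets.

order=[(4,2) → (4,1) → (4,0) → (5,1) → (6,1)]; open=[(0,1) g=2 f=10, (2,3) g=2 f=10, (3,0) g=6 f=10, (3,3) g=3 f=10, (4,3) g=4 f=10, (5,2) g=4 f=8, (6,0) g=7 f=8, (6,2) g=7 f=10, (7,1) g=7 f=8]; closed=[(1,1), (1,2), (2,2), (3,2), (4,0), (4,1), (4,2), (5,1), (6,1)]

step 1: expand (4,2) (f=8, h=5) → closed; open now [(0,1) g=2 f=10, (2,3) g=2 f=10, (3,3) g=3 f=10, (4,1) g=4 f=8, (4,3) g=4 f=10, (5,2) g=4 f=8]
step 2: expand (4,1) (f=8, h=4) → closed; open now [(0,1) g=2 f=10, (2,3) g=2 f=10, (3,3) g=3 f=10, (4,0) g=5 f=8, (4,3) g=4 f=10, (5,1) g=5 f=8, (5,2) g=4 f=8]
step 3: expand (4,0) (f=8, h=3) → closed; open now [(0,1) g=2 f=10, (2,3) g=2 f=10, (3,0) g=6 f=10, (3,3) g=3 f=10, (4,3) g=4 f=10, (5,1) g=5 f=8, (5,2) g=4 f=8]
step 4: expand (5,1) (f=8, h=3) → closed; open now [(0,1) g=2 f=10, (2,3) g=2 f=10, (3,0) g=6 f=10, (3,3) g=3 f=10, (4,3) g=4 f=10, (5,2) g=4 f=8, (6,1) g=6 f=8]
step 5: expand (6,1) (f=8, h=2) → closed; open now [(0,1) g=2 f=10, (2,3) g=2 f=10, (3,0) g=6 f=10, (3,3) g=3 f=10, (4,3) g=4 f=10, (5,2) g=4 f=8, (6,0) g=7 f=8, (6,2) g=7 f=10, (7,1) g=7 f=8]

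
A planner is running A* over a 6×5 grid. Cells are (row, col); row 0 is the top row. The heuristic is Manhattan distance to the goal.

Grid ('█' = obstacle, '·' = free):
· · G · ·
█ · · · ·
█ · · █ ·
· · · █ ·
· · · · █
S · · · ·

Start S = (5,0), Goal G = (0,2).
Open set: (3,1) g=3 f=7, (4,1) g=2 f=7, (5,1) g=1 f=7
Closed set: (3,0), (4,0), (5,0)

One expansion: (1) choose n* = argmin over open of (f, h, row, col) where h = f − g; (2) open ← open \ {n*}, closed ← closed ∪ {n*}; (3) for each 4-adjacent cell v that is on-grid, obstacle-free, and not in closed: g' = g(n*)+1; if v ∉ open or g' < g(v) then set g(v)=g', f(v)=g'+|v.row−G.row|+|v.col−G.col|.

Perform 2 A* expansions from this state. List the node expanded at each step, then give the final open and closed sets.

order=[(3,1) → (2,1)]; open=[(1,1) g=5 f=7, (2,2) g=5 f=7, (3,2) g=4 f=7, (4,1) g=2 f=7, (5,1) g=1 f=7]; closed=[(2,1), (3,0), (3,1), (4,0), (5,0)]

step 1: expand (3,1) (f=7, h=4) → closed; open now [(2,1) g=4 f=7, (3,2) g=4 f=7, (4,1) g=2 f=7, (5,1) g=1 f=7]
step 2: expand (2,1) (f=7, h=3) → closed; open now [(1,1) g=5 f=7, (2,2) g=5 f=7, (3,2) g=4 f=7, (4,1) g=2 f=7, (5,1) g=1 f=7]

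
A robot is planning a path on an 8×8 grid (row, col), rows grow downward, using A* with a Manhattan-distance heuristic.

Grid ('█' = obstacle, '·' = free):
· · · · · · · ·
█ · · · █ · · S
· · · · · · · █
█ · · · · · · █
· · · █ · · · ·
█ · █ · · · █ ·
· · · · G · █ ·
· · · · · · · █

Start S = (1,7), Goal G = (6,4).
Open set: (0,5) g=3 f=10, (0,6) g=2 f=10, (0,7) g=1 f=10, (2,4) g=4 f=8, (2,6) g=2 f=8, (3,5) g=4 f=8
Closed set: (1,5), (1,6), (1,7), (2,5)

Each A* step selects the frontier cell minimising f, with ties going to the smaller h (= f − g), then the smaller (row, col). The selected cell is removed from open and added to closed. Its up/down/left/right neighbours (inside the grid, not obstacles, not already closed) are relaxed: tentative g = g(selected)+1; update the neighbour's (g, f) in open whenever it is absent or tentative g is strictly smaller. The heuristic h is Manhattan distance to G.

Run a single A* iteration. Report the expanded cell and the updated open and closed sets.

step 1: expand (2,4) (f=8, h=4) → closed; open now [(0,5) g=3 f=10, (0,6) g=2 f=10, (0,7) g=1 f=10, (2,3) g=5 f=10, (2,6) g=2 f=8, (3,4) g=5 f=8, (3,5) g=4 f=8]

expanded=(2,4); open=[(0,5) g=3 f=10, (0,6) g=2 f=10, (0,7) g=1 f=10, (2,3) g=5 f=10, (2,6) g=2 f=8, (3,4) g=5 f=8, (3,5) g=4 f=8]; closed=[(1,5), (1,6), (1,7), (2,4), (2,5)]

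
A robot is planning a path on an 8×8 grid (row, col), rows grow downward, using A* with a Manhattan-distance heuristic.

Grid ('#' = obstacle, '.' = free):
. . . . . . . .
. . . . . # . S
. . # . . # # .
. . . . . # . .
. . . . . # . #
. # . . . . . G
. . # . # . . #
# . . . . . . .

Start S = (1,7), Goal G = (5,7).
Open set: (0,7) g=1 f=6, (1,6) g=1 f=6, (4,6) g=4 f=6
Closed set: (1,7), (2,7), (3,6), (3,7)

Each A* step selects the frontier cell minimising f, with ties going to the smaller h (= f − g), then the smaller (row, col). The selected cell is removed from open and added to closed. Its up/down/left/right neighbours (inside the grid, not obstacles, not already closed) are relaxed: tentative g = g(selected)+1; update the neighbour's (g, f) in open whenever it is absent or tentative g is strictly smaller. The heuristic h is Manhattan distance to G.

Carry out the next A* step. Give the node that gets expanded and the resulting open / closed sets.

step 1: expand (4,6) (f=6, h=2) → closed; open now [(0,7) g=1 f=6, (1,6) g=1 f=6, (5,6) g=5 f=6]

expanded=(4,6); open=[(0,7) g=1 f=6, (1,6) g=1 f=6, (5,6) g=5 f=6]; closed=[(1,7), (2,7), (3,6), (3,7), (4,6)]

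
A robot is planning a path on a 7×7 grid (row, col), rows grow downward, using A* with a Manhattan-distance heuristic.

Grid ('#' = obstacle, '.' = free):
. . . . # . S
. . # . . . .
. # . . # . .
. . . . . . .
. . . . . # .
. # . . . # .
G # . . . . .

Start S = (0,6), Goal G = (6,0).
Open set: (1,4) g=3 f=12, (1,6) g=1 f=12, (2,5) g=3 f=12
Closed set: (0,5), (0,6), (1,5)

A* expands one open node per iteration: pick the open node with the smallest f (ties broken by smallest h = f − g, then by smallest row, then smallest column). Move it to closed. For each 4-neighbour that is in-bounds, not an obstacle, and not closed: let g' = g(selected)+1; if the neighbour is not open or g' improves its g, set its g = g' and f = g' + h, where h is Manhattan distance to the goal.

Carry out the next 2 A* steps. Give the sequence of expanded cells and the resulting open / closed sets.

order=[(1,4) → (1,3)]; open=[(0,3) g=5 f=14, (1,6) g=1 f=12, (2,3) g=5 f=12, (2,5) g=3 f=12]; closed=[(0,5), (0,6), (1,3), (1,4), (1,5)]

step 1: expand (1,4) (f=12, h=9) → closed; open now [(1,3) g=4 f=12, (1,6) g=1 f=12, (2,5) g=3 f=12]
step 2: expand (1,3) (f=12, h=8) → closed; open now [(0,3) g=5 f=14, (1,6) g=1 f=12, (2,3) g=5 f=12, (2,5) g=3 f=12]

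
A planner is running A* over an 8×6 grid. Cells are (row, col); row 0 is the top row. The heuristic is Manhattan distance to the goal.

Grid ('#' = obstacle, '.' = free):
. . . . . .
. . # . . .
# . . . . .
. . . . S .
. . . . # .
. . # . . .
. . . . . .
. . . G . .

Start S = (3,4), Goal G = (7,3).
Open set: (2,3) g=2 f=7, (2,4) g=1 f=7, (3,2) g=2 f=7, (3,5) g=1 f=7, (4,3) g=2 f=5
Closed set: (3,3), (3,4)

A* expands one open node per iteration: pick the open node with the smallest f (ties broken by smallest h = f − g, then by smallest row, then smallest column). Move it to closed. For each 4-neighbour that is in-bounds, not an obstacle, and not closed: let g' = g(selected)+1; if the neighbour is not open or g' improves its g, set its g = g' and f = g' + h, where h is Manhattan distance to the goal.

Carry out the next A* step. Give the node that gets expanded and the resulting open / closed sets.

expanded=(4,3); open=[(2,3) g=2 f=7, (2,4) g=1 f=7, (3,2) g=2 f=7, (3,5) g=1 f=7, (4,2) g=3 f=7, (5,3) g=3 f=5]; closed=[(3,3), (3,4), (4,3)]

step 1: expand (4,3) (f=5, h=3) → closed; open now [(2,3) g=2 f=7, (2,4) g=1 f=7, (3,2) g=2 f=7, (3,5) g=1 f=7, (4,2) g=3 f=7, (5,3) g=3 f=5]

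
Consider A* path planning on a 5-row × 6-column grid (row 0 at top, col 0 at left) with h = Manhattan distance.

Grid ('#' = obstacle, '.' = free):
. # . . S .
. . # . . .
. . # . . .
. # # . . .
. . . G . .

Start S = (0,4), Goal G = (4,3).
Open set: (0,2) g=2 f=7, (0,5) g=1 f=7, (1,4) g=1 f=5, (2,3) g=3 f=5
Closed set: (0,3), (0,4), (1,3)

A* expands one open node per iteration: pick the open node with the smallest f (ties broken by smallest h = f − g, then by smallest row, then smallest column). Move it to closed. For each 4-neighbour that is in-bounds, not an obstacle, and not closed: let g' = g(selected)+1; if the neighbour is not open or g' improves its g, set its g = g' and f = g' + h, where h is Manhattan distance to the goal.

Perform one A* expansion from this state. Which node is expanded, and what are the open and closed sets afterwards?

step 1: expand (2,3) (f=5, h=2) → closed; open now [(0,2) g=2 f=7, (0,5) g=1 f=7, (1,4) g=1 f=5, (2,4) g=4 f=7, (3,3) g=4 f=5]

expanded=(2,3); open=[(0,2) g=2 f=7, (0,5) g=1 f=7, (1,4) g=1 f=5, (2,4) g=4 f=7, (3,3) g=4 f=5]; closed=[(0,3), (0,4), (1,3), (2,3)]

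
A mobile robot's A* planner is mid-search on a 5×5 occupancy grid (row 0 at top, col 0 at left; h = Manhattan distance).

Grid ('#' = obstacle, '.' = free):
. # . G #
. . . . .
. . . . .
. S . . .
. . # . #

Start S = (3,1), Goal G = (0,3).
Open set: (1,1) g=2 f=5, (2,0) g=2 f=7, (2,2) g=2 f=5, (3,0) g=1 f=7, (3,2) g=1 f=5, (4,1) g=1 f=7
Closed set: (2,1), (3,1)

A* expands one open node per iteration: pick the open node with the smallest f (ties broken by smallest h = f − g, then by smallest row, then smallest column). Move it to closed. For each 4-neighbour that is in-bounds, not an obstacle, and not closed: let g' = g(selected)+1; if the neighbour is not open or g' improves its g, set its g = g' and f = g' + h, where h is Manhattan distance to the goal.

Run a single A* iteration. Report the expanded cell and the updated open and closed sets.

step 1: expand (1,1) (f=5, h=3) → closed; open now [(1,0) g=3 f=7, (1,2) g=3 f=5, (2,0) g=2 f=7, (2,2) g=2 f=5, (3,0) g=1 f=7, (3,2) g=1 f=5, (4,1) g=1 f=7]

expanded=(1,1); open=[(1,0) g=3 f=7, (1,2) g=3 f=5, (2,0) g=2 f=7, (2,2) g=2 f=5, (3,0) g=1 f=7, (3,2) g=1 f=5, (4,1) g=1 f=7]; closed=[(1,1), (2,1), (3,1)]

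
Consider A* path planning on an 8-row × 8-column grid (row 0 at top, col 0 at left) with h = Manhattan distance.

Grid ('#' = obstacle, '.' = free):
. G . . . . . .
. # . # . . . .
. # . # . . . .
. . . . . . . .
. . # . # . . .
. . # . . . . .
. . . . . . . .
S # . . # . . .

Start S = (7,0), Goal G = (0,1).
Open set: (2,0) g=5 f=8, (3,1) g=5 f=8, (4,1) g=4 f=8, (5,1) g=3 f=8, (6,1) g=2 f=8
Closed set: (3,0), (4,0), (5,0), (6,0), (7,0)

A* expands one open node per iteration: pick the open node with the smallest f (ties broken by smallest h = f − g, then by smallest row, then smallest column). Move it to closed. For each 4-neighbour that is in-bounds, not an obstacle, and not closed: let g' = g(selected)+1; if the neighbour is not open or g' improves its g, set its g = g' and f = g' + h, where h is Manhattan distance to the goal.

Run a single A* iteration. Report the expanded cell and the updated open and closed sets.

step 1: expand (2,0) (f=8, h=3) → closed; open now [(1,0) g=6 f=8, (3,1) g=5 f=8, (4,1) g=4 f=8, (5,1) g=3 f=8, (6,1) g=2 f=8]

expanded=(2,0); open=[(1,0) g=6 f=8, (3,1) g=5 f=8, (4,1) g=4 f=8, (5,1) g=3 f=8, (6,1) g=2 f=8]; closed=[(2,0), (3,0), (4,0), (5,0), (6,0), (7,0)]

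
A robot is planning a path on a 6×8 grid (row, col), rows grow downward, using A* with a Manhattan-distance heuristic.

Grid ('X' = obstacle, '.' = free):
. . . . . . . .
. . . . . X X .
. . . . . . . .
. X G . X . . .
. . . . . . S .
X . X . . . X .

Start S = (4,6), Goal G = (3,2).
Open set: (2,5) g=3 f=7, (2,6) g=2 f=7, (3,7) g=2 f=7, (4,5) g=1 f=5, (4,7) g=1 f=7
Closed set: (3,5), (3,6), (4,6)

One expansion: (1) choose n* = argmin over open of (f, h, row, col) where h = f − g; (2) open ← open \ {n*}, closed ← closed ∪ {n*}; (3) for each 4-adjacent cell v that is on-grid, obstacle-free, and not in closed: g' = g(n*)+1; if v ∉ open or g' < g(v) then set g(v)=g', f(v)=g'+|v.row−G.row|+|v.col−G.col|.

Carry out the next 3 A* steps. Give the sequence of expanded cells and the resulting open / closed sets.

order=[(4,5) → (4,4) → (4,3)]; open=[(2,5) g=3 f=7, (2,6) g=2 f=7, (3,3) g=4 f=5, (3,7) g=2 f=7, (4,2) g=4 f=5, (4,7) g=1 f=7, (5,3) g=4 f=7, (5,4) g=3 f=7, (5,5) g=2 f=7]; closed=[(3,5), (3,6), (4,3), (4,4), (4,5), (4,6)]

step 1: expand (4,5) (f=5, h=4) → closed; open now [(2,5) g=3 f=7, (2,6) g=2 f=7, (3,7) g=2 f=7, (4,4) g=2 f=5, (4,7) g=1 f=7, (5,5) g=2 f=7]
step 2: expand (4,4) (f=5, h=3) → closed; open now [(2,5) g=3 f=7, (2,6) g=2 f=7, (3,7) g=2 f=7, (4,3) g=3 f=5, (4,7) g=1 f=7, (5,4) g=3 f=7, (5,5) g=2 f=7]
step 3: expand (4,3) (f=5, h=2) → closed; open now [(2,5) g=3 f=7, (2,6) g=2 f=7, (3,3) g=4 f=5, (3,7) g=2 f=7, (4,2) g=4 f=5, (4,7) g=1 f=7, (5,3) g=4 f=7, (5,4) g=3 f=7, (5,5) g=2 f=7]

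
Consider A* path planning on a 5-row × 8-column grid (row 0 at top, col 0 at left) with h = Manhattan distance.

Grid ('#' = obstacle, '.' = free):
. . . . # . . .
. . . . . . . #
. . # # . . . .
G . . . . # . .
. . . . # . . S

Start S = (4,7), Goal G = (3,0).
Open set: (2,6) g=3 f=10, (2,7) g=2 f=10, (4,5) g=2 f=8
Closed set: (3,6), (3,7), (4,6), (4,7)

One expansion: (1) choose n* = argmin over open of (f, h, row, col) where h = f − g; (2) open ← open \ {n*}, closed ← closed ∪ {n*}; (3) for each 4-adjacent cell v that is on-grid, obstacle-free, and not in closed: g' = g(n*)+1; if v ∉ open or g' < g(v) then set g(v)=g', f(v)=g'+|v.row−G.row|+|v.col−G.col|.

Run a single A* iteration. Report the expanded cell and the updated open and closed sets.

step 1: expand (4,5) (f=8, h=6) → closed; open now [(2,6) g=3 f=10, (2,7) g=2 f=10]

expanded=(4,5); open=[(2,6) g=3 f=10, (2,7) g=2 f=10]; closed=[(3,6), (3,7), (4,5), (4,6), (4,7)]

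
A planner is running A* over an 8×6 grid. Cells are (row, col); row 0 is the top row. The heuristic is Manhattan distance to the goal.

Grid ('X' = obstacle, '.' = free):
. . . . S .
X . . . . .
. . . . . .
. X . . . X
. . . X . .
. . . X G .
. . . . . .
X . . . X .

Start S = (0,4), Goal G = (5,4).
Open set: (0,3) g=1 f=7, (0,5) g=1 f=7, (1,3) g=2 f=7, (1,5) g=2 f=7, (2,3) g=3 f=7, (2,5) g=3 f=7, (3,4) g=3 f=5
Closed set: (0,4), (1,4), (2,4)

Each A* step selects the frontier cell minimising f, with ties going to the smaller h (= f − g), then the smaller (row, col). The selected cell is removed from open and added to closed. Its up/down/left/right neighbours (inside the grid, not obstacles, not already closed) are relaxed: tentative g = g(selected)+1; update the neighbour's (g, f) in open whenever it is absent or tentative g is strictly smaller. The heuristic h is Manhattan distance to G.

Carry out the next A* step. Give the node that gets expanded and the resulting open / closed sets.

step 1: expand (3,4) (f=5, h=2) → closed; open now [(0,3) g=1 f=7, (0,5) g=1 f=7, (1,3) g=2 f=7, (1,5) g=2 f=7, (2,3) g=3 f=7, (2,5) g=3 f=7, (3,3) g=4 f=7, (4,4) g=4 f=5]

expanded=(3,4); open=[(0,3) g=1 f=7, (0,5) g=1 f=7, (1,3) g=2 f=7, (1,5) g=2 f=7, (2,3) g=3 f=7, (2,5) g=3 f=7, (3,3) g=4 f=7, (4,4) g=4 f=5]; closed=[(0,4), (1,4), (2,4), (3,4)]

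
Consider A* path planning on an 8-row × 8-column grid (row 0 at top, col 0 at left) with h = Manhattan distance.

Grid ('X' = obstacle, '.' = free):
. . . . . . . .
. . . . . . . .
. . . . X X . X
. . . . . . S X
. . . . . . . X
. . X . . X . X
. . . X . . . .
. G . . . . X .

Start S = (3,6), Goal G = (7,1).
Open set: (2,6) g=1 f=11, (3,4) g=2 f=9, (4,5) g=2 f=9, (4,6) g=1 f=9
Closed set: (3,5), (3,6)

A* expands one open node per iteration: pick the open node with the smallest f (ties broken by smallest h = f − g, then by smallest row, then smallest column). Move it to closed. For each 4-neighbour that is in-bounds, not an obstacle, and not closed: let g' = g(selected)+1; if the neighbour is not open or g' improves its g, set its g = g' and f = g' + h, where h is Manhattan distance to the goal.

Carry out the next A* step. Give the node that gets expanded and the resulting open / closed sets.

expanded=(3,4); open=[(2,6) g=1 f=11, (3,3) g=3 f=9, (4,4) g=3 f=9, (4,5) g=2 f=9, (4,6) g=1 f=9]; closed=[(3,4), (3,5), (3,6)]

step 1: expand (3,4) (f=9, h=7) → closed; open now [(2,6) g=1 f=11, (3,3) g=3 f=9, (4,4) g=3 f=9, (4,5) g=2 f=9, (4,6) g=1 f=9]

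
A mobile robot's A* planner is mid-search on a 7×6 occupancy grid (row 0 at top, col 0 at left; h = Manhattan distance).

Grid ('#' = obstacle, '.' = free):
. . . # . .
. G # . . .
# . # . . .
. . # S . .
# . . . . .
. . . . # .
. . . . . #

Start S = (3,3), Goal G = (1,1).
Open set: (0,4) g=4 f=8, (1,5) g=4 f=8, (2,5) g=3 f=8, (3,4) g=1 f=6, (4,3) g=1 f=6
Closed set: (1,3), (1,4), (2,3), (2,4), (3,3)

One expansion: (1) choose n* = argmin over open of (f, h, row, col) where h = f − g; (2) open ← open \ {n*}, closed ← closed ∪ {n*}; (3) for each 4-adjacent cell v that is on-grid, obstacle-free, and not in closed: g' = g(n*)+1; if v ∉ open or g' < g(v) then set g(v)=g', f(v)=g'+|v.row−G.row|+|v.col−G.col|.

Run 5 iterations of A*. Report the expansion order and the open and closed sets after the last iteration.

order=[(3,4) → (4,3) → (4,2) → (4,1) → (3,1)]; open=[(0,4) g=4 f=8, (1,5) g=4 f=8, (2,1) g=5 f=6, (2,5) g=3 f=8, (3,0) g=5 f=8, (3,5) g=2 f=8, (4,4) g=2 f=8, (5,1) g=4 f=8, (5,2) g=3 f=8, (5,3) g=2 f=8]; closed=[(1,3), (1,4), (2,3), (2,4), (3,1), (3,3), (3,4), (4,1), (4,2), (4,3)]

step 1: expand (3,4) (f=6, h=5) → closed; open now [(0,4) g=4 f=8, (1,5) g=4 f=8, (2,5) g=3 f=8, (3,5) g=2 f=8, (4,3) g=1 f=6, (4,4) g=2 f=8]
step 2: expand (4,3) (f=6, h=5) → closed; open now [(0,4) g=4 f=8, (1,5) g=4 f=8, (2,5) g=3 f=8, (3,5) g=2 f=8, (4,2) g=2 f=6, (4,4) g=2 f=8, (5,3) g=2 f=8]
step 3: expand (4,2) (f=6, h=4) → closed; open now [(0,4) g=4 f=8, (1,5) g=4 f=8, (2,5) g=3 f=8, (3,5) g=2 f=8, (4,1) g=3 f=6, (4,4) g=2 f=8, (5,2) g=3 f=8, (5,3) g=2 f=8]
step 4: expand (4,1) (f=6, h=3) → closed; open now [(0,4) g=4 f=8, (1,5) g=4 f=8, (2,5) g=3 f=8, (3,1) g=4 f=6, (3,5) g=2 f=8, (4,4) g=2 f=8, (5,1) g=4 f=8, (5,2) g=3 f=8, (5,3) g=2 f=8]
step 5: expand (3,1) (f=6, h=2) → closed; open now [(0,4) g=4 f=8, (1,5) g=4 f=8, (2,1) g=5 f=6, (2,5) g=3 f=8, (3,0) g=5 f=8, (3,5) g=2 f=8, (4,4) g=2 f=8, (5,1) g=4 f=8, (5,2) g=3 f=8, (5,3) g=2 f=8]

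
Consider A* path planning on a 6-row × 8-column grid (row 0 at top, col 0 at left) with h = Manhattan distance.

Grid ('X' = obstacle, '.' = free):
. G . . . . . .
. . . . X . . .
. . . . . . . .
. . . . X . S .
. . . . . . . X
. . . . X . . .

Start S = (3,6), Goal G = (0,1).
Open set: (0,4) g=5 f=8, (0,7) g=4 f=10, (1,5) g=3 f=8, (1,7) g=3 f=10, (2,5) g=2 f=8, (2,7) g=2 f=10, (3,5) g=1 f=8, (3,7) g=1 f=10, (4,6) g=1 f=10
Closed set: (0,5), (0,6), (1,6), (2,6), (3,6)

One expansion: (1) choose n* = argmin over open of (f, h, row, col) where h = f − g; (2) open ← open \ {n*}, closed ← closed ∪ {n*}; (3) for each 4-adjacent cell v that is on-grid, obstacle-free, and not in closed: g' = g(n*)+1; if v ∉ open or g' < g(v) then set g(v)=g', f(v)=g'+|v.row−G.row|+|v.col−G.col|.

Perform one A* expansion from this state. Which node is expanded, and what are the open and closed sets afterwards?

step 1: expand (0,4) (f=8, h=3) → closed; open now [(0,3) g=6 f=8, (0,7) g=4 f=10, (1,5) g=3 f=8, (1,7) g=3 f=10, (2,5) g=2 f=8, (2,7) g=2 f=10, (3,5) g=1 f=8, (3,7) g=1 f=10, (4,6) g=1 f=10]

expanded=(0,4); open=[(0,3) g=6 f=8, (0,7) g=4 f=10, (1,5) g=3 f=8, (1,7) g=3 f=10, (2,5) g=2 f=8, (2,7) g=2 f=10, (3,5) g=1 f=8, (3,7) g=1 f=10, (4,6) g=1 f=10]; closed=[(0,4), (0,5), (0,6), (1,6), (2,6), (3,6)]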